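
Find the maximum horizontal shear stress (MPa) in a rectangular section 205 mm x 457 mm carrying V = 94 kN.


A = b * h = 205 * 457 = 93685 mm^2
V = 94 kN = 94000.0 N
tau_max = 1.5 * V / A = 1.5 * 94000.0 / 93685
= 1.505 MPa

1.505 MPa


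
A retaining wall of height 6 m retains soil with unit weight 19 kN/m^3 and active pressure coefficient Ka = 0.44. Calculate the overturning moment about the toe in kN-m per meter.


Pa = 0.5 * Ka * gamma * H^2
= 0.5 * 0.44 * 19 * 6^2
= 150.48 kN/m
Arm = H / 3 = 6 / 3 = 2.0 m
Mo = Pa * arm = Pa * H / 3 = 150.48 * 6 / 3 = 300.96 kN-m/m

300.96 kN-m/m


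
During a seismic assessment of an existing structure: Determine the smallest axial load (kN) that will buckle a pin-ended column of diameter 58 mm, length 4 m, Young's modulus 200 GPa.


I = pi * d^4 / 64 = 555497.2 mm^4
L = 4000.0 mm
P_cr = pi^2 * E * I / L^2
= 9.8696 * 200000.0 * 555497.2 / 4000.0^2
= 68531.72 N = 68.5317 kN

68.5317 kN


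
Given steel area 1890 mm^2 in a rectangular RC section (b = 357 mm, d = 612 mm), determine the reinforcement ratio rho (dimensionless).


rho = As / (b * d)
= 1890 / (357 * 612)
= 1890 / 218484
= 0.008651 (dimensionless)

0.008651 (dimensionless)


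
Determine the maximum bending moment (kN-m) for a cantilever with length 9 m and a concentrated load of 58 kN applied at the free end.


For a cantilever with a point load at the free end:
M_max = P * L = 58 * 9 = 522 kN-m

522 kN-m


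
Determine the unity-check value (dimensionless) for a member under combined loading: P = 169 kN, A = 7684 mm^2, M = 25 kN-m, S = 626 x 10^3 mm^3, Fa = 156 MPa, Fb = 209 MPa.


f_a = P / A = 169000.0 / 7684 = 21.9938 MPa
f_b = M / S = 25000000.0 / 626000.0 = 39.9361 MPa
Ratio = f_a / Fa + f_b / Fb
= 21.9938 / 156 + 39.9361 / 209
= 0.3321 (dimensionless)

0.3321 (dimensionless)


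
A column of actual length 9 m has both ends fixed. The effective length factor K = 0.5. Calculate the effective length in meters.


L_eff = K * L
= 0.5 * 9
= 4.5 m

4.5 m


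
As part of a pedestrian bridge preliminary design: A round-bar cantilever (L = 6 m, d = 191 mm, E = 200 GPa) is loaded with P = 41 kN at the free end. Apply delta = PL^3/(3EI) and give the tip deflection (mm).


I = pi * d^4 / 64 = pi * 191^4 / 64 = 65328602.47 mm^4
L = 6000.0 mm, P = 41000.0 N, E = 200000.0 MPa
delta = P * L^3 / (3 * E * I)
= 41000.0 * 6000.0^3 / (3 * 200000.0 * 65328602.47)
= 225.9347 mm

225.9347 mm


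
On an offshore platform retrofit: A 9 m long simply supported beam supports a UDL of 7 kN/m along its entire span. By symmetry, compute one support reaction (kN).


Total load = w * L = 7 * 9 = 63 kN
By symmetry, each reaction R = total / 2 = 63 / 2 = 31.5 kN

31.5 kN


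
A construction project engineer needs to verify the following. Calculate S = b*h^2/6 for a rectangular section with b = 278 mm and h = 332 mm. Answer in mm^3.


S = b * h^2 / 6
= 278 * 332^2 / 6
= 278 * 110224 / 6
= 5107045.33 mm^3

5107045.33 mm^3


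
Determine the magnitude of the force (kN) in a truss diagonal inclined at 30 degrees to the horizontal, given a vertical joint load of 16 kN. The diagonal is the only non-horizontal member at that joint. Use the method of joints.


At the joint, only the diagonal has a vertical component, so vertical equilibrium gives:
F * sin(30) = 16
F = 16 / sin(30)
= 16 / 0.5
= 32.0 kN

32.0 kN


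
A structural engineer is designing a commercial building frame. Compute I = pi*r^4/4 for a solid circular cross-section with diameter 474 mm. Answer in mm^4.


r = d / 2 = 474 / 2 = 237.0 mm
I = pi * r^4 / 4 = pi * 237.0^4 / 4
= 2477897088.61 mm^4

2477897088.61 mm^4


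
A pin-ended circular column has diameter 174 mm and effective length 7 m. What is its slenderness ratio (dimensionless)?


Radius of gyration r = d / 4 = 174 / 4 = 43.5 mm
L_eff = 7000.0 mm
Slenderness ratio = L / r = 7000.0 / 43.5 = 160.92 (dimensionless)

160.92 (dimensionless)


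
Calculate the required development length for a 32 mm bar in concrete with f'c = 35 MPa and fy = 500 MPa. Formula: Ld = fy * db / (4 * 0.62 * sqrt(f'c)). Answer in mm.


Ld = (fy * db) / (4 * 0.62 * sqrt(f'c))
= (500 * 32) / (4 * 0.62 * sqrt(35))
= 16000 / 14.6719
= 1090.52 mm

1090.52 mm


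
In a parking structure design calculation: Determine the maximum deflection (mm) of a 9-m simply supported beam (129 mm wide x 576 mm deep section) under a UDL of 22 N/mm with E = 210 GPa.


I = 129 * 576^3 / 12 = 2054356992.0 mm^4
L = 9000.0 mm, w = 22 N/mm, E = 210000.0 MPa
delta = 5 * w * L^4 / (384 * E * I)
= 5 * 22 * 9000.0^4 / (384 * 210000.0 * 2054356992.0)
= 4.3565 mm

4.3565 mm


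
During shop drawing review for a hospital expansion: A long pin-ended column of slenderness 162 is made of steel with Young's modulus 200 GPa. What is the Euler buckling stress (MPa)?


sigma_cr = pi^2 * E / lambda^2
= 9.8696 * 200000.0 / 162^2
= 9.8696 * 200000.0 / 26244
= 75.2142 MPa

75.2142 MPa


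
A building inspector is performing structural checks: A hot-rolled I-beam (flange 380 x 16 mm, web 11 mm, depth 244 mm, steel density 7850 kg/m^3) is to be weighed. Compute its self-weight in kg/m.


A_flanges = 2 * 380 * 16 = 12160 mm^2
A_web = (244 - 2 * 16) * 11 = 2332 mm^2
A_total = 12160 + 2332 = 14492 mm^2 = 0.014492 m^2
Weight = rho * A = 7850 * 0.014492 = 113.7622 kg/m

113.7622 kg/m


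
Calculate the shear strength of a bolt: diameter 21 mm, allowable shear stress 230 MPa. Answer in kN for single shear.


A = pi * d^2 / 4 = pi * 21^2 / 4 = 346.3606 mm^2
V = f_v * A / 1000 = 230 * 346.3606 / 1000
= 79.6629 kN

79.6629 kN


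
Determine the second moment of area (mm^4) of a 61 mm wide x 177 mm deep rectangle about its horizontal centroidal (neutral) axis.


I = b * h^3 / 12
= 61 * 177^3 / 12
= 61 * 5545233 / 12
= 28188267.75 mm^4

28188267.75 mm^4


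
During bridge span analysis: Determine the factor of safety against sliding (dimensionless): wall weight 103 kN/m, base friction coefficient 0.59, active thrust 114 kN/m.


Resisting force = mu * W = 0.59 * 103 = 60.77 kN/m
FOS = Resisting / Driving = 60.77 / 114
= 0.5331 (dimensionless)

0.5331 (dimensionless)


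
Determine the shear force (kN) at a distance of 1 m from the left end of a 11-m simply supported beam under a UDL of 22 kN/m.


R_A = w * L / 2 = 22 * 11 / 2 = 121.0 kN
V(x) = R_A - w * x = 121.0 - 22 * 1
= 99.0 kN

99.0 kN


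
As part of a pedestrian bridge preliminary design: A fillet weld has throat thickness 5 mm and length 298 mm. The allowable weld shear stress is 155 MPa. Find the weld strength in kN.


Strength = throat * length * allowable stress
= 5 * 298 * 155 N
= 230950 N
= 230.95 kN

230.95 kN


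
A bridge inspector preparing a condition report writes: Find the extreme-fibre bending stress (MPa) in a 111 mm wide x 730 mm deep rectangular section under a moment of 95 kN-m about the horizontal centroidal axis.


I = b * h^3 / 12 = 111 * 730^3 / 12 = 3598407250.0 mm^4
y = h / 2 = 730 / 2 = 365.0 mm
M = 95 kN-m = 95000000.0 N-mm
sigma = M * y / I = 95000000.0 * 365.0 / 3598407250.0
= 9.64 MPa

9.64 MPa


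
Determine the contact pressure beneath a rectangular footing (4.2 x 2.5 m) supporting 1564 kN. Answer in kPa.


A = 4.2 * 2.5 = 10.5 m^2
q = P / A = 1564 / 10.5
= 148.9524 kPa

148.9524 kPa


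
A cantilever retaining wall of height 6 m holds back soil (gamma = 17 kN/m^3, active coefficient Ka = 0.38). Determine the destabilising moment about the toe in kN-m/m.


Pa = 0.5 * Ka * gamma * H^2
= 0.5 * 0.38 * 17 * 6^2
= 116.28 kN/m
Arm = H / 3 = 6 / 3 = 2.0 m
Mo = Pa * arm = Pa * H / 3 = 116.28 * 6 / 3 = 232.56 kN-m/m

232.56 kN-m/m


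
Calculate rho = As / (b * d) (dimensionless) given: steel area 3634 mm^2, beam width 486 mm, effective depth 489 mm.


rho = As / (b * d)
= 3634 / (486 * 489)
= 3634 / 237654
= 0.015291 (dimensionless)

0.015291 (dimensionless)


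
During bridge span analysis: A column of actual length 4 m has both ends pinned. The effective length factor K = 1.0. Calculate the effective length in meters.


L_eff = K * L
= 1.0 * 4
= 4.0 m

4.0 m


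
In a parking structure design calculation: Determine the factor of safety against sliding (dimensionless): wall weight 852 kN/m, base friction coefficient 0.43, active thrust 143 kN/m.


Resisting force = mu * W = 0.43 * 852 = 366.36 kN/m
FOS = Resisting / Driving = 366.36 / 143
= 2.562 (dimensionless)

2.562 (dimensionless)


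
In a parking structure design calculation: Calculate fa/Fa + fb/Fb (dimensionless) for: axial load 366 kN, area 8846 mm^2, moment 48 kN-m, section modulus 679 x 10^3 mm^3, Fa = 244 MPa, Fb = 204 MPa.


f_a = P / A = 366000.0 / 8846 = 41.3746 MPa
f_b = M / S = 48000000.0 / 679000.0 = 70.6922 MPa
Ratio = f_a / Fa + f_b / Fb
= 41.3746 / 244 + 70.6922 / 204
= 0.5161 (dimensionless)

0.5161 (dimensionless)


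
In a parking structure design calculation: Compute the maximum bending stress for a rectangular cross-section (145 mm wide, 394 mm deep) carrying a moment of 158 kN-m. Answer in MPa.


I = b * h^3 / 12 = 145 * 394^3 / 12 = 739052723.33 mm^4
y = h / 2 = 394 / 2 = 197.0 mm
M = 158 kN-m = 158000000.0 N-mm
sigma = M * y / I = 158000000.0 * 197.0 / 739052723.33
= 42.12 MPa

42.12 MPa


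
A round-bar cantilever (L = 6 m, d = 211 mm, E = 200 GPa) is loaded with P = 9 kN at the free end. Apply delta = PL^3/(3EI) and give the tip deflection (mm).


I = pi * d^4 / 64 = pi * 211^4 / 64 = 97297060.54 mm^4
L = 6000.0 mm, P = 9000.0 N, E = 200000.0 MPa
delta = P * L^3 / (3 * E * I)
= 9000.0 * 6000.0^3 / (3 * 200000.0 * 97297060.54)
= 33.3001 mm

33.3001 mm


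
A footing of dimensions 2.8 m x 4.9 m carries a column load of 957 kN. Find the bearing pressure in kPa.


A = 2.8 * 4.9 = 13.72 m^2
q = P / A = 957 / 13.72
= 69.7522 kPa

69.7522 kPa


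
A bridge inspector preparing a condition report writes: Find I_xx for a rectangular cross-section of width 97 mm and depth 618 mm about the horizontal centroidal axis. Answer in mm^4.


I = b * h^3 / 12
= 97 * 618^3 / 12
= 97 * 236029032 / 12
= 1907901342.0 mm^4

1907901342.0 mm^4


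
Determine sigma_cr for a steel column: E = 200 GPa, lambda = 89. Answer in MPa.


sigma_cr = pi^2 * E / lambda^2
= 9.8696 * 200000.0 / 89^2
= 9.8696 * 200000.0 / 7921
= 249.201 MPa

249.201 MPa


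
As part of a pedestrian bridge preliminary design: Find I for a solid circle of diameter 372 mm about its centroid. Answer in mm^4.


r = d / 2 = 372 / 2 = 186.0 mm
I = pi * r^4 / 4 = pi * 186.0^4 / 4
= 940029879.65 mm^4

940029879.65 mm^4


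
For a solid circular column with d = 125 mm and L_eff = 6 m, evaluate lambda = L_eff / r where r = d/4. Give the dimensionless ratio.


Radius of gyration r = d / 4 = 125 / 4 = 31.25 mm
L_eff = 6000.0 mm
Slenderness ratio = L / r = 6000.0 / 31.25 = 192.0 (dimensionless)

192.0 (dimensionless)


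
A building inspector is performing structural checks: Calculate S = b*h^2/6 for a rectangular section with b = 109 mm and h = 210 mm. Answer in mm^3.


S = b * h^2 / 6
= 109 * 210^2 / 6
= 109 * 44100 / 6
= 801150.0 mm^3

801150.0 mm^3


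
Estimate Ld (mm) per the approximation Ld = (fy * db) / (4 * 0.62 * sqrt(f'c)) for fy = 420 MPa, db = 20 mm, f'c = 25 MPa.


Ld = (fy * db) / (4 * 0.62 * sqrt(f'c))
= (420 * 20) / (4 * 0.62 * sqrt(25))
= 8400 / 12.4
= 677.42 mm

677.42 mm


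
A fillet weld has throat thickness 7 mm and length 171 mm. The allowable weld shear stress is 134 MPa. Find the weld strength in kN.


Strength = throat * length * allowable stress
= 7 * 171 * 134 N
= 160398 N
= 160.4 kN

160.4 kN


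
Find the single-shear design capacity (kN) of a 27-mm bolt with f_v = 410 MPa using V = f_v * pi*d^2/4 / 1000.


A = pi * d^2 / 4 = pi * 27^2 / 4 = 572.5553 mm^2
V = f_v * A / 1000 = 410 * 572.5553 / 1000
= 234.7477 kN

234.7477 kN


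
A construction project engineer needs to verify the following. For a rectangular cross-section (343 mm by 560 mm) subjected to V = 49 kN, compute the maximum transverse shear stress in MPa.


A = b * h = 343 * 560 = 192080 mm^2
V = 49 kN = 49000.0 N
tau_max = 1.5 * V / A = 1.5 * 49000.0 / 192080
= 0.3827 MPa

0.3827 MPa


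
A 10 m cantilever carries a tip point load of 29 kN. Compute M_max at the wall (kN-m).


For a cantilever with a point load at the free end:
M_max = P * L = 29 * 10 = 290 kN-m

290 kN-m


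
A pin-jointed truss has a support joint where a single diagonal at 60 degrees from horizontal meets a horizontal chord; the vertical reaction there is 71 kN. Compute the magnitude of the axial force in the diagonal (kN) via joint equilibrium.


At the joint, only the diagonal has a vertical component, so vertical equilibrium gives:
F * sin(60) = 71
F = 71 / sin(60)
= 71 / 0.866025
= 81.98 kN

81.98 kN


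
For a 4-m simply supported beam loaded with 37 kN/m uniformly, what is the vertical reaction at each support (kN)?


Total load = w * L = 37 * 4 = 148 kN
By symmetry, each reaction R = total / 2 = 148 / 2 = 74.0 kN

74.0 kN


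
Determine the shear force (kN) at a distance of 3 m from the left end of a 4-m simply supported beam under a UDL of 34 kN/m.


R_A = w * L / 2 = 34 * 4 / 2 = 68.0 kN
V(x) = R_A - w * x = 68.0 - 34 * 3
= -34.0 kN

-34.0 kN


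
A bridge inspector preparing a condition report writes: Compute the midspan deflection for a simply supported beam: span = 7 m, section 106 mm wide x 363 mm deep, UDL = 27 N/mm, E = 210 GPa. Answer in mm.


I = 106 * 363^3 / 12 = 422517298.5 mm^4
L = 7000.0 mm, w = 27 N/mm, E = 210000.0 MPa
delta = 5 * w * L^4 / (384 * E * I)
= 5 * 27 * 7000.0^4 / (384 * 210000.0 * 422517298.5)
= 9.5133 mm

9.5133 mm


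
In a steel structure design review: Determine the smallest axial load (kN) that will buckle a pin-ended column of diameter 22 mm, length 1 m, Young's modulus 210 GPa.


I = pi * d^4 / 64 = 11499.01 mm^4
L = 1000.0 mm
P_cr = pi^2 * E * I / L^2
= 9.8696 * 210000.0 * 11499.01 / 1000.0^2
= 23833.05 N = 23.8331 kN

23.8331 kN


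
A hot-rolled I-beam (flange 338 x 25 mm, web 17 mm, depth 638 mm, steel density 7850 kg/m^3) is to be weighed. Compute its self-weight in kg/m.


A_flanges = 2 * 338 * 25 = 16900 mm^2
A_web = (638 - 2 * 25) * 17 = 9996 mm^2
A_total = 16900 + 9996 = 26896 mm^2 = 0.026896 m^2
Weight = rho * A = 7850 * 0.026896 = 211.1336 kg/m

211.1336 kg/m


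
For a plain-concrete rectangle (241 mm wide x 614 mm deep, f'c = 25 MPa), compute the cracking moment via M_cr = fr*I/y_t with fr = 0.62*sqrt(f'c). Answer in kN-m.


fr = 0.62 * sqrt(25) = 0.62 * 5.0 = 3.1 MPa
I = 241 * 614^3 / 12 = 4648800508.67 mm^4
y_t = 307.0 mm
M_cr = fr * I / y_t = 3.1 * 4648800508.67 / 307.0 N-mm
= 46.9423 kN-m

46.9423 kN-m


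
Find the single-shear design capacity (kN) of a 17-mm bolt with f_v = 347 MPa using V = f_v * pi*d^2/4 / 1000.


A = pi * d^2 / 4 = pi * 17^2 / 4 = 226.9801 mm^2
V = f_v * A / 1000 = 347 * 226.9801 / 1000
= 78.7621 kN

78.7621 kN


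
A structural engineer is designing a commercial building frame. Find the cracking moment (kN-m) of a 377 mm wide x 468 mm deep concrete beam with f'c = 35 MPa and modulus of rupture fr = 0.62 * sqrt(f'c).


fr = 0.62 * sqrt(35) = 0.62 * 5.9161 = 3.668 MPa
I = 377 * 468^3 / 12 = 3220309872.0 mm^4
y_t = 234.0 mm
M_cr = fr * I / y_t = 3.668 * 3220309872.0 / 234.0 N-mm
= 50.4786 kN-m

50.4786 kN-m


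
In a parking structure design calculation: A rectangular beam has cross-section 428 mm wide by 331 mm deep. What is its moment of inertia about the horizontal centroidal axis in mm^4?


I = b * h^3 / 12
= 428 * 331^3 / 12
= 428 * 36264691 / 12
= 1293440645.67 mm^4

1293440645.67 mm^4


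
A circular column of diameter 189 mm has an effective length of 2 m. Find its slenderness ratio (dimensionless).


Radius of gyration r = d / 4 = 189 / 4 = 47.25 mm
L_eff = 2000.0 mm
Slenderness ratio = L / r = 2000.0 / 47.25 = 42.33 (dimensionless)

42.33 (dimensionless)


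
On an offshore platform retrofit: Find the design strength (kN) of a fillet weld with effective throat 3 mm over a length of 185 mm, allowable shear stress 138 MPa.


Strength = throat * length * allowable stress
= 3 * 185 * 138 N
= 76590 N
= 76.59 kN

76.59 kN


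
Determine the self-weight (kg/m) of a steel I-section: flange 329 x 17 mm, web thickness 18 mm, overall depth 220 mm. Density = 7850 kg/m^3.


A_flanges = 2 * 329 * 17 = 11186 mm^2
A_web = (220 - 2 * 17) * 18 = 3348 mm^2
A_total = 11186 + 3348 = 14534 mm^2 = 0.014534 m^2
Weight = rho * A = 7850 * 0.014534 = 114.0919 kg/m

114.0919 kg/m


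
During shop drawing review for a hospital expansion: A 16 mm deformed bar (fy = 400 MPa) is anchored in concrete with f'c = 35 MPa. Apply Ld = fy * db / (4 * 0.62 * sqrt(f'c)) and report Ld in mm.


Ld = (fy * db) / (4 * 0.62 * sqrt(f'c))
= (400 * 16) / (4 * 0.62 * sqrt(35))
= 6400 / 14.6719
= 436.21 mm

436.21 mm


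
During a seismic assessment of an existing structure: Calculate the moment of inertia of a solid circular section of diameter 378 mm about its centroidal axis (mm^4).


r = d / 2 = 378 / 2 = 189.0 mm
I = pi * r^4 / 4 = pi * 189.0^4 / 4
= 1002160077.64 mm^4

1002160077.64 mm^4


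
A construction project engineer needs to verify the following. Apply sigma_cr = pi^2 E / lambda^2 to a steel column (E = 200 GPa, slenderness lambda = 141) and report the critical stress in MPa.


sigma_cr = pi^2 * E / lambda^2
= 9.8696 * 200000.0 / 141^2
= 9.8696 * 200000.0 / 19881
= 99.2868 MPa

99.2868 MPa


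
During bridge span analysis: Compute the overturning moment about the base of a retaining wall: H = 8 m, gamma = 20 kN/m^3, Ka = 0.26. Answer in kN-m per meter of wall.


Pa = 0.5 * Ka * gamma * H^2
= 0.5 * 0.26 * 20 * 8^2
= 166.4 kN/m
Arm = H / 3 = 8 / 3 = 2.6667 m
Mo = Pa * arm = Pa * H / 3 = 166.4 * 8 / 3 = 443.7333 kN-m/m

443.7333 kN-m/m


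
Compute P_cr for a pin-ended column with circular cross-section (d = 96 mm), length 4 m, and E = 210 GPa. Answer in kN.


I = pi * d^4 / 64 = 4169220.18 mm^4
L = 4000.0 mm
P_cr = pi^2 * E * I / L^2
= 9.8696 * 210000.0 * 4169220.18 / 4000.0^2
= 540074.77 N = 540.0748 kN

540.0748 kN


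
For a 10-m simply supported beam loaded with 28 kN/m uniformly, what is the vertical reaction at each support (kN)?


Total load = w * L = 28 * 10 = 280 kN
By symmetry, each reaction R = total / 2 = 280 / 2 = 140.0 kN

140.0 kN


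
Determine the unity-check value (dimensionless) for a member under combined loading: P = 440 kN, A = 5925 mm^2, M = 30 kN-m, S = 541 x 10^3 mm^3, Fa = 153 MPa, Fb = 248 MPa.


f_a = P / A = 440000.0 / 5925 = 74.2616 MPa
f_b = M / S = 30000000.0 / 541000.0 = 55.4529 MPa
Ratio = f_a / Fa + f_b / Fb
= 74.2616 / 153 + 55.4529 / 248
= 0.709 (dimensionless)

0.709 (dimensionless)


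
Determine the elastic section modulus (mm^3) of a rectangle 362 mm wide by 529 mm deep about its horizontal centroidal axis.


S = b * h^2 / 6
= 362 * 529^2 / 6
= 362 * 279841 / 6
= 16883740.33 mm^3

16883740.33 mm^3


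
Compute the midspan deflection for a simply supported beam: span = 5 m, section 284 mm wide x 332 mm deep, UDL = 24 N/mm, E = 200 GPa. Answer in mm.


I = 284 * 332^3 / 12 = 866066709.33 mm^4
L = 5000.0 mm, w = 24 N/mm, E = 200000.0 MPa
delta = 5 * w * L^4 / (384 * E * I)
= 5 * 24 * 5000.0^4 / (384 * 200000.0 * 866066709.33)
= 1.1276 mm

1.1276 mm


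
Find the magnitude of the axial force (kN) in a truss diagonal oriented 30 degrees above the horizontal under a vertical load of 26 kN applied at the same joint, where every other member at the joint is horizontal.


At the joint, only the diagonal has a vertical component, so vertical equilibrium gives:
F * sin(30) = 26
F = 26 / sin(30)
= 26 / 0.5
= 52.0 kN

52.0 kN


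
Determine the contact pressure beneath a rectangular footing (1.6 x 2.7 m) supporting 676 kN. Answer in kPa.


A = 1.6 * 2.7 = 4.32 m^2
q = P / A = 676 / 4.32
= 156.4815 kPa

156.4815 kPa


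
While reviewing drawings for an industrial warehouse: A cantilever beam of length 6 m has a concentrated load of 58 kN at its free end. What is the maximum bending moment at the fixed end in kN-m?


For a cantilever with a point load at the free end:
M_max = P * L = 58 * 6 = 348 kN-m

348 kN-m


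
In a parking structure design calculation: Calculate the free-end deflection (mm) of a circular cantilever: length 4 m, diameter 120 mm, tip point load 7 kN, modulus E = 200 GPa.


I = pi * d^4 / 64 = pi * 120^4 / 64 = 10178760.2 mm^4
L = 4000.0 mm, P = 7000.0 N, E = 200000.0 MPa
delta = P * L^3 / (3 * E * I)
= 7000.0 * 4000.0^3 / (3 * 200000.0 * 10178760.2)
= 73.3554 mm

73.3554 mm


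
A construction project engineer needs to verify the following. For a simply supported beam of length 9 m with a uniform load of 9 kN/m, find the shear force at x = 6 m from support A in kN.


R_A = w * L / 2 = 9 * 9 / 2 = 40.5 kN
V(x) = R_A - w * x = 40.5 - 9 * 6
= -13.5 kN

-13.5 kN


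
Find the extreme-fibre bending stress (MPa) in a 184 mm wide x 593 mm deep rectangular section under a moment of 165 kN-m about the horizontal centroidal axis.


I = b * h^3 / 12 = 184 * 593^3 / 12 = 3197427140.67 mm^4
y = h / 2 = 593 / 2 = 296.5 mm
M = 165 kN-m = 165000000.0 N-mm
sigma = M * y / I = 165000000.0 * 296.5 / 3197427140.67
= 15.3 MPa

15.3 MPa


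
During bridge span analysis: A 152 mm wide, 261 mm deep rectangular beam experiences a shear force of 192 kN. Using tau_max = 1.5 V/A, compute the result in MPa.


A = b * h = 152 * 261 = 39672 mm^2
V = 192 kN = 192000.0 N
tau_max = 1.5 * V / A = 1.5 * 192000.0 / 39672
= 7.2595 MPa

7.2595 MPa


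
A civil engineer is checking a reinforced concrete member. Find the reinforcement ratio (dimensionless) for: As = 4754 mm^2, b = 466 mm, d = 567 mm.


rho = As / (b * d)
= 4754 / (466 * 567)
= 4754 / 264222
= 0.017992 (dimensionless)

0.017992 (dimensionless)


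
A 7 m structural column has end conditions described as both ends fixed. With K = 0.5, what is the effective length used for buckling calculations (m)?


L_eff = K * L
= 0.5 * 7
= 3.5 m

3.5 m


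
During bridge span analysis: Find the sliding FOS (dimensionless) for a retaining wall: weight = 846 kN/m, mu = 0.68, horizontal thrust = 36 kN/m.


Resisting force = mu * W = 0.68 * 846 = 575.28 kN/m
FOS = Resisting / Driving = 575.28 / 36
= 15.98 (dimensionless)

15.98 (dimensionless)


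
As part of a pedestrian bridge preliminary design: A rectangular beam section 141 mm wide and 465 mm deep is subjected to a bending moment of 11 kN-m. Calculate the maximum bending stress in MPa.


I = b * h^3 / 12 = 141 * 465^3 / 12 = 1181399343.75 mm^4
y = h / 2 = 465 / 2 = 232.5 mm
M = 11 kN-m = 11000000.0 N-mm
sigma = M * y / I = 11000000.0 * 232.5 / 1181399343.75
= 2.16 MPa

2.16 MPa


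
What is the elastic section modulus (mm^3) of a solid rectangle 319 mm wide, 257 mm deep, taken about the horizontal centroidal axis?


S = b * h^2 / 6
= 319 * 257^2 / 6
= 319 * 66049 / 6
= 3511605.17 mm^3

3511605.17 mm^3


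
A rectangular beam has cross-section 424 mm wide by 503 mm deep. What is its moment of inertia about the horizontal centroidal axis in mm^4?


I = b * h^3 / 12
= 424 * 503^3 / 12
= 424 * 127263527 / 12
= 4496644620.67 mm^4

4496644620.67 mm^4


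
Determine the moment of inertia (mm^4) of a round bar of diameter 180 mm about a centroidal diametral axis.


r = d / 2 = 180 / 2 = 90.0 mm
I = pi * r^4 / 4 = pi * 90.0^4 / 4
= 51529973.5 mm^4

51529973.5 mm^4


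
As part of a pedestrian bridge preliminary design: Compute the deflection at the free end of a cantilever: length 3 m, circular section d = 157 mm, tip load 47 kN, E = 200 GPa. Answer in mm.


I = pi * d^4 / 64 = pi * 157^4 / 64 = 29824179.76 mm^4
L = 3000.0 mm, P = 47000.0 N, E = 200000.0 MPa
delta = P * L^3 / (3 * E * I)
= 47000.0 * 3000.0^3 / (3 * 200000.0 * 29824179.76)
= 70.9156 mm

70.9156 mm


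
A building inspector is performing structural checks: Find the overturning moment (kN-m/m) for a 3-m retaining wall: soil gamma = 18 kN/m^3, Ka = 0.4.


Pa = 0.5 * Ka * gamma * H^2
= 0.5 * 0.4 * 18 * 3^2
= 32.4 kN/m
Arm = H / 3 = 3 / 3 = 1.0 m
Mo = Pa * arm = Pa * H / 3 = 32.4 * 3 / 3 = 32.4 kN-m/m

32.4 kN-m/m


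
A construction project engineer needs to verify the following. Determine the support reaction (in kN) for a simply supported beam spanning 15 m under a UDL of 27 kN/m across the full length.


Total load = w * L = 27 * 15 = 405 kN
By symmetry, each reaction R = total / 2 = 405 / 2 = 202.5 kN

202.5 kN


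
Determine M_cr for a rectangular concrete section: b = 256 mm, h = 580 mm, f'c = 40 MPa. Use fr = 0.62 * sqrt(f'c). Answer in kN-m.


fr = 0.62 * sqrt(40) = 0.62 * 6.3246 = 3.9212 MPa
I = 256 * 580^3 / 12 = 4162389333.33 mm^4
y_t = 290.0 mm
M_cr = fr * I / y_t = 3.9212 * 4162389333.33 / 290.0 N-mm
= 56.2816 kN-m

56.2816 kN-m


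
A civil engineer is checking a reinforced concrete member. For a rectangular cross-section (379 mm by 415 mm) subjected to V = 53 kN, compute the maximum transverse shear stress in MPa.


A = b * h = 379 * 415 = 157285 mm^2
V = 53 kN = 53000.0 N
tau_max = 1.5 * V / A = 1.5 * 53000.0 / 157285
= 0.5055 MPa

0.5055 MPa


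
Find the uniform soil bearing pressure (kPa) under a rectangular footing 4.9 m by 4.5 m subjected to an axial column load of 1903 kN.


A = 4.9 * 4.5 = 22.05 m^2
q = P / A = 1903 / 22.05
= 86.3039 kPa

86.3039 kPa


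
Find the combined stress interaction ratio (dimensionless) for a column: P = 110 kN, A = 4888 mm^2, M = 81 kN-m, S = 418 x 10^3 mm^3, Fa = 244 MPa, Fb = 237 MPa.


f_a = P / A = 110000.0 / 4888 = 22.5041 MPa
f_b = M / S = 81000000.0 / 418000.0 = 193.7799 MPa
Ratio = f_a / Fa + f_b / Fb
= 22.5041 / 244 + 193.7799 / 237
= 0.9099 (dimensionless)

0.9099 (dimensionless)


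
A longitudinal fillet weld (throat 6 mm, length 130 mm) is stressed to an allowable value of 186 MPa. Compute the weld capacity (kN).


Strength = throat * length * allowable stress
= 6 * 130 * 186 N
= 145080 N
= 145.08 kN

145.08 kN


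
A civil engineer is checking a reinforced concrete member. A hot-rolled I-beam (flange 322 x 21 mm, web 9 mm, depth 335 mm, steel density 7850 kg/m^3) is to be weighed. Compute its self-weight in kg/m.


A_flanges = 2 * 322 * 21 = 13524 mm^2
A_web = (335 - 2 * 21) * 9 = 2637 mm^2
A_total = 13524 + 2637 = 16161 mm^2 = 0.016161 m^2
Weight = rho * A = 7850 * 0.016161 = 126.8638 kg/m

126.8638 kg/m


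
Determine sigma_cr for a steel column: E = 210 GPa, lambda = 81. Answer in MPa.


sigma_cr = pi^2 * E / lambda^2
= 9.8696 * 210000.0 / 81^2
= 9.8696 * 210000.0 / 6561
= 315.8995 MPa

315.8995 MPa


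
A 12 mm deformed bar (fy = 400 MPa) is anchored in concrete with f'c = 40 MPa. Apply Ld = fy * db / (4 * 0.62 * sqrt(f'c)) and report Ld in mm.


Ld = (fy * db) / (4 * 0.62 * sqrt(f'c))
= (400 * 12) / (4 * 0.62 * sqrt(40))
= 4800 / 15.6849
= 306.03 mm

306.03 mm


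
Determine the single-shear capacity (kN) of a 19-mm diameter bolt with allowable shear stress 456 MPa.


A = pi * d^2 / 4 = pi * 19^2 / 4 = 283.5287 mm^2
V = f_v * A / 1000 = 456 * 283.5287 / 1000
= 129.2891 kN

129.2891 kN


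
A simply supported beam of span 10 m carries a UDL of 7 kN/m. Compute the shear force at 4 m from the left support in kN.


R_A = w * L / 2 = 7 * 10 / 2 = 35.0 kN
V(x) = R_A - w * x = 35.0 - 7 * 4
= 7.0 kN

7.0 kN


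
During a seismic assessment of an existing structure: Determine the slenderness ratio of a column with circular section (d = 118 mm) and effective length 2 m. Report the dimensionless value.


Radius of gyration r = d / 4 = 118 / 4 = 29.5 mm
L_eff = 2000.0 mm
Slenderness ratio = L / r = 2000.0 / 29.5 = 67.8 (dimensionless)

67.8 (dimensionless)


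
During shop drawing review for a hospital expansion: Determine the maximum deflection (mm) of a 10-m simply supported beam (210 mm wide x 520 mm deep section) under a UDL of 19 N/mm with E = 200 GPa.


I = 210 * 520^3 / 12 = 2460640000.0 mm^4
L = 10000.0 mm, w = 19 N/mm, E = 200000.0 MPa
delta = 5 * w * L^4 / (384 * E * I)
= 5 * 19 * 10000.0^4 / (384 * 200000.0 * 2460640000.0)
= 5.0271 mm

5.0271 mm


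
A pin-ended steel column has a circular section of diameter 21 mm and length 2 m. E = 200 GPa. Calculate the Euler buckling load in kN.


I = pi * d^4 / 64 = 9546.56 mm^4
L = 2000.0 mm
P_cr = pi^2 * E * I / L^2
= 9.8696 * 200000.0 * 9546.56 / 2000.0^2
= 4711.04 N = 4.711 kN

4.711 kN


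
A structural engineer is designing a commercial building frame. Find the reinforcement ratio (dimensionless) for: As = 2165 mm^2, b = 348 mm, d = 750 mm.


rho = As / (b * d)
= 2165 / (348 * 750)
= 2165 / 261000
= 0.008295 (dimensionless)

0.008295 (dimensionless)


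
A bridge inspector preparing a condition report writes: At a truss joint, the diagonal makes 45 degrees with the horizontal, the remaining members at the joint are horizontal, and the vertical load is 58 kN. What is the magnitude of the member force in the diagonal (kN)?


At the joint, only the diagonal has a vertical component, so vertical equilibrium gives:
F * sin(45) = 58
F = 58 / sin(45)
= 58 / 0.707107
= 82.02 kN

82.02 kN


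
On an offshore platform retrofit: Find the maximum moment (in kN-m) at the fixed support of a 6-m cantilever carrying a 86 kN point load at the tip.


For a cantilever with a point load at the free end:
M_max = P * L = 86 * 6 = 516 kN-m

516 kN-m


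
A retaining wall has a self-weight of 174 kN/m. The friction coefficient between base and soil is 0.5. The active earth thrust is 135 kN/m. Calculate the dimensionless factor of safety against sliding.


Resisting force = mu * W = 0.5 * 174 = 87.0 kN/m
FOS = Resisting / Driving = 87.0 / 135
= 0.6444 (dimensionless)

0.6444 (dimensionless)


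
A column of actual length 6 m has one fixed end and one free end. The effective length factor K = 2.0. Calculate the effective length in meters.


L_eff = K * L
= 2.0 * 6
= 12.0 m

12.0 m


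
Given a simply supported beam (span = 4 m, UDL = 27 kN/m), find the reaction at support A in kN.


Total load = w * L = 27 * 4 = 108 kN
By symmetry, each reaction R = total / 2 = 108 / 2 = 54.0 kN

54.0 kN


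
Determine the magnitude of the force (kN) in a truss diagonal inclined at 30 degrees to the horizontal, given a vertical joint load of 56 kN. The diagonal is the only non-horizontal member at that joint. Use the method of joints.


At the joint, only the diagonal has a vertical component, so vertical equilibrium gives:
F * sin(30) = 56
F = 56 / sin(30)
= 56 / 0.5
= 112.0 kN

112.0 kN


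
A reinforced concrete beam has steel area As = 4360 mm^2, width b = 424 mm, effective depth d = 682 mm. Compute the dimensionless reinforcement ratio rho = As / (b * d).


rho = As / (b * d)
= 4360 / (424 * 682)
= 4360 / 289168
= 0.015078 (dimensionless)

0.015078 (dimensionless)


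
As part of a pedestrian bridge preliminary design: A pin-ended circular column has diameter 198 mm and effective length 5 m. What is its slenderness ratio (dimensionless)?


Radius of gyration r = d / 4 = 198 / 4 = 49.5 mm
L_eff = 5000.0 mm
Slenderness ratio = L / r = 5000.0 / 49.5 = 101.01 (dimensionless)

101.01 (dimensionless)


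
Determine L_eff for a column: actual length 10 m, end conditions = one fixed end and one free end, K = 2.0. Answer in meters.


L_eff = K * L
= 2.0 * 10
= 20.0 m

20.0 m


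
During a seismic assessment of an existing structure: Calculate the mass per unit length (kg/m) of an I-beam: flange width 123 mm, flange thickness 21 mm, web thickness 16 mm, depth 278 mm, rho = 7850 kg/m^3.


A_flanges = 2 * 123 * 21 = 5166 mm^2
A_web = (278 - 2 * 21) * 16 = 3776 mm^2
A_total = 5166 + 3776 = 8942 mm^2 = 0.008942 m^2
Weight = rho * A = 7850 * 0.008942 = 70.1947 kg/m

70.1947 kg/m


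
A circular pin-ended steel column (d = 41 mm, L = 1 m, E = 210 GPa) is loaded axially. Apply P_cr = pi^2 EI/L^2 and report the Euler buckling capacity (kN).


I = pi * d^4 / 64 = 138709.22 mm^4
L = 1000.0 mm
P_cr = pi^2 * E * I / L^2
= 9.8696 * 210000.0 * 138709.22 / 1000.0^2
= 287491.07 N = 287.4911 kN

287.4911 kN


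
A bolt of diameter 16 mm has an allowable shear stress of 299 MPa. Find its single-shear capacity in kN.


A = pi * d^2 / 4 = pi * 16^2 / 4 = 201.0619 mm^2
V = f_v * A / 1000 = 299 * 201.0619 / 1000
= 60.1175 kN

60.1175 kN


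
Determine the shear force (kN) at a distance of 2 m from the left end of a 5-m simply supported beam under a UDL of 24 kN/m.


R_A = w * L / 2 = 24 * 5 / 2 = 60.0 kN
V(x) = R_A - w * x = 60.0 - 24 * 2
= 12.0 kN

12.0 kN


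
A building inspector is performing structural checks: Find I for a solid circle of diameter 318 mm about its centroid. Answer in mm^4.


r = d / 2 = 318 / 2 = 159.0 mm
I = pi * r^4 / 4 = pi * 159.0^4 / 4
= 501970712.14 mm^4

501970712.14 mm^4


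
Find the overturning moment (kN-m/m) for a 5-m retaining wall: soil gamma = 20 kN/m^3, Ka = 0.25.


Pa = 0.5 * Ka * gamma * H^2
= 0.5 * 0.25 * 20 * 5^2
= 62.5 kN/m
Arm = H / 3 = 5 / 3 = 1.6667 m
Mo = Pa * arm = Pa * H / 3 = 62.5 * 5 / 3 = 104.1667 kN-m/m

104.1667 kN-m/m


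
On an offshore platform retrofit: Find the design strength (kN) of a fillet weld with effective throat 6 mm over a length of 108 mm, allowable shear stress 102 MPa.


Strength = throat * length * allowable stress
= 6 * 108 * 102 N
= 66096 N
= 66.1 kN

66.1 kN


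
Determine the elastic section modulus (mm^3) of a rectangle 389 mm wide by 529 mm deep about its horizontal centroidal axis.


S = b * h^2 / 6
= 389 * 529^2 / 6
= 389 * 279841 / 6
= 18143024.83 mm^3

18143024.83 mm^3


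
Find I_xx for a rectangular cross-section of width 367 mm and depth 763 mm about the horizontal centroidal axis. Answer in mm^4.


I = b * h^3 / 12
= 367 * 763^3 / 12
= 367 * 444194947 / 12
= 13584962129.08 mm^4

13584962129.08 mm^4


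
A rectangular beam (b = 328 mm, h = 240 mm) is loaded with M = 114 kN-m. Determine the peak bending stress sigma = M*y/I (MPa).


I = b * h^3 / 12 = 328 * 240^3 / 12 = 377856000.0 mm^4
y = h / 2 = 240 / 2 = 120.0 mm
M = 114 kN-m = 114000000.0 N-mm
sigma = M * y / I = 114000000.0 * 120.0 / 377856000.0
= 36.2 MPa

36.2 MPa


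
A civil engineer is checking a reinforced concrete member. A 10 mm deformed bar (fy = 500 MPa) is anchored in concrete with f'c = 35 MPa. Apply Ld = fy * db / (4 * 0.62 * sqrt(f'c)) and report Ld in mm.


Ld = (fy * db) / (4 * 0.62 * sqrt(f'c))
= (500 * 10) / (4 * 0.62 * sqrt(35))
= 5000 / 14.6719
= 340.79 mm

340.79 mm


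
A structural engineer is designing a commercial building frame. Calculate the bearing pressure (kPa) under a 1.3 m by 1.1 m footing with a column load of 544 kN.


A = 1.3 * 1.1 = 1.43 m^2
q = P / A = 544 / 1.43
= 380.4196 kPa

380.4196 kPa


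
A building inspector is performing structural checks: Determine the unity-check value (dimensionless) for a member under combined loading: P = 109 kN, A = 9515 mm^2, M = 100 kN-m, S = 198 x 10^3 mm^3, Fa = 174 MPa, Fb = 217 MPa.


f_a = P / A = 109000.0 / 9515 = 11.4556 MPa
f_b = M / S = 100000000.0 / 198000.0 = 505.0505 MPa
Ratio = f_a / Fa + f_b / Fb
= 11.4556 / 174 + 505.0505 / 217
= 2.3933 (dimensionless)

2.3933 (dimensionless)


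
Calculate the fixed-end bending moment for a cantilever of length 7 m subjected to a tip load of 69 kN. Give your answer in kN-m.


For a cantilever with a point load at the free end:
M_max = P * L = 69 * 7 = 483 kN-m

483 kN-m


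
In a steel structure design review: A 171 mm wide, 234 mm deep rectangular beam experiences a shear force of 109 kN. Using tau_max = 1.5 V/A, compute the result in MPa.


A = b * h = 171 * 234 = 40014 mm^2
V = 109 kN = 109000.0 N
tau_max = 1.5 * V / A = 1.5 * 109000.0 / 40014
= 4.0861 MPa

4.0861 MPa


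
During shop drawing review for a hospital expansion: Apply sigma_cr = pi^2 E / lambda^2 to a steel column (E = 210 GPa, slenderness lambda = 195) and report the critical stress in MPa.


sigma_cr = pi^2 * E / lambda^2
= 9.8696 * 210000.0 / 195^2
= 9.8696 * 210000.0 / 38025
= 54.5067 MPa

54.5067 MPa


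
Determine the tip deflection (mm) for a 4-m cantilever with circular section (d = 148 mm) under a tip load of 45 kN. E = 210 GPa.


I = pi * d^4 / 64 = pi * 148^4 / 64 = 23551401.72 mm^4
L = 4000.0 mm, P = 45000.0 N, E = 210000.0 MPa
delta = P * L^3 / (3 * E * I)
= 45000.0 * 4000.0^3 / (3 * 210000.0 * 23551401.72)
= 194.1043 mm

194.1043 mm


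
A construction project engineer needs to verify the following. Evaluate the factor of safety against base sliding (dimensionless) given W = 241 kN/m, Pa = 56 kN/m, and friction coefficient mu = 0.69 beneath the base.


Resisting force = mu * W = 0.69 * 241 = 166.29 kN/m
FOS = Resisting / Driving = 166.29 / 56
= 2.9695 (dimensionless)

2.9695 (dimensionless)


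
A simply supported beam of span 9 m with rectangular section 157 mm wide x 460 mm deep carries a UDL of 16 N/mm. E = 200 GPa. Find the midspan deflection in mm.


I = 157 * 460^3 / 12 = 1273479333.33 mm^4
L = 9000.0 mm, w = 16 N/mm, E = 200000.0 MPa
delta = 5 * w * L^4 / (384 * E * I)
= 5 * 16 * 9000.0^4 / (384 * 200000.0 * 1273479333.33)
= 5.3667 mm

5.3667 mm


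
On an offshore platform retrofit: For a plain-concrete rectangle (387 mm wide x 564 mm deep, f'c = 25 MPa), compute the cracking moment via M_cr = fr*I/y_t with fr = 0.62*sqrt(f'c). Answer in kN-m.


fr = 0.62 * sqrt(25) = 0.62 * 5.0 = 3.1 MPa
I = 387 * 564^3 / 12 = 5785848144.0 mm^4
y_t = 282.0 mm
M_cr = fr * I / y_t = 3.1 * 5785848144.0 / 282.0 N-mm
= 63.6033 kN-m

63.6033 kN-m


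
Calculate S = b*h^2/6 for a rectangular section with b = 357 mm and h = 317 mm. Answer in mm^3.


S = b * h^2 / 6
= 357 * 317^2 / 6
= 357 * 100489 / 6
= 5979095.5 mm^3

5979095.5 mm^3


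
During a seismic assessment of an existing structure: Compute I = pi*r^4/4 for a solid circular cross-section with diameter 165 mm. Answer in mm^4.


r = d / 2 = 165 / 2 = 82.5 mm
I = pi * r^4 / 4 = pi * 82.5^4 / 4
= 36383600.6 mm^4

36383600.6 mm^4


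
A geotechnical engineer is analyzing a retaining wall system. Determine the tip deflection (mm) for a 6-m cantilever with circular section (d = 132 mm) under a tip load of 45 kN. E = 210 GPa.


I = pi * d^4 / 64 = pi * 132^4 / 64 = 14902722.81 mm^4
L = 6000.0 mm, P = 45000.0 N, E = 210000.0 MPa
delta = P * L^3 / (3 * E * I)
= 45000.0 * 6000.0^3 / (3 * 210000.0 * 14902722.81)
= 1035.2854 mm

1035.2854 mm


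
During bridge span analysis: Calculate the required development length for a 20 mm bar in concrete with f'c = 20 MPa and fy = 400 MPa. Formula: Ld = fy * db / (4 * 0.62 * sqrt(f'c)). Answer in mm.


Ld = (fy * db) / (4 * 0.62 * sqrt(f'c))
= (400 * 20) / (4 * 0.62 * sqrt(20))
= 8000 / 11.0909
= 721.31 mm

721.31 mm


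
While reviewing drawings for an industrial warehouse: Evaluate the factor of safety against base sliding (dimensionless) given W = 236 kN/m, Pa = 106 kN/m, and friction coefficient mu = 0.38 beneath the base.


Resisting force = mu * W = 0.38 * 236 = 89.68 kN/m
FOS = Resisting / Driving = 89.68 / 106
= 0.846 (dimensionless)

0.846 (dimensionless)


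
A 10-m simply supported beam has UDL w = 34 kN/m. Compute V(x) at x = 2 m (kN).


R_A = w * L / 2 = 34 * 10 / 2 = 170.0 kN
V(x) = R_A - w * x = 170.0 - 34 * 2
= 102.0 kN

102.0 kN


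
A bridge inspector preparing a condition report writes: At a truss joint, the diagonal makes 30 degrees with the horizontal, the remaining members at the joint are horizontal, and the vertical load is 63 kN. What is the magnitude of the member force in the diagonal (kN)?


At the joint, only the diagonal has a vertical component, so vertical equilibrium gives:
F * sin(30) = 63
F = 63 / sin(30)
= 63 / 0.5
= 126.0 kN

126.0 kN


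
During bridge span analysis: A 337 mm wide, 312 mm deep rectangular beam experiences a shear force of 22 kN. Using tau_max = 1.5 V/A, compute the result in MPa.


A = b * h = 337 * 312 = 105144 mm^2
V = 22 kN = 22000.0 N
tau_max = 1.5 * V / A = 1.5 * 22000.0 / 105144
= 0.3139 MPa

0.3139 MPa
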